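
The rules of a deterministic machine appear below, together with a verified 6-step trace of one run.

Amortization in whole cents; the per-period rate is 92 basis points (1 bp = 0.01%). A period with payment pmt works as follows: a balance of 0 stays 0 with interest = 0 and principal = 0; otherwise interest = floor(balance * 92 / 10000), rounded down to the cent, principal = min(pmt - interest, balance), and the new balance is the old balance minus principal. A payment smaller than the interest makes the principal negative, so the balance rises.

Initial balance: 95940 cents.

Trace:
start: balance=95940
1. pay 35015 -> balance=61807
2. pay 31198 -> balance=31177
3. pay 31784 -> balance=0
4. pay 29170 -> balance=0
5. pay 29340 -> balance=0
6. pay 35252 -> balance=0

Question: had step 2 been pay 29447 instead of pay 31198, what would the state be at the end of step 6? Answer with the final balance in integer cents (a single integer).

(re-executing from step 2 with the substitution; state before step 2: balance=61807)
2. pay 29447 -> balance=32928
3. pay 31784 -> balance=1446
4. pay 29170 -> balance=0
5. pay 29340 -> balance=0
6. pay 35252 -> balance=0

0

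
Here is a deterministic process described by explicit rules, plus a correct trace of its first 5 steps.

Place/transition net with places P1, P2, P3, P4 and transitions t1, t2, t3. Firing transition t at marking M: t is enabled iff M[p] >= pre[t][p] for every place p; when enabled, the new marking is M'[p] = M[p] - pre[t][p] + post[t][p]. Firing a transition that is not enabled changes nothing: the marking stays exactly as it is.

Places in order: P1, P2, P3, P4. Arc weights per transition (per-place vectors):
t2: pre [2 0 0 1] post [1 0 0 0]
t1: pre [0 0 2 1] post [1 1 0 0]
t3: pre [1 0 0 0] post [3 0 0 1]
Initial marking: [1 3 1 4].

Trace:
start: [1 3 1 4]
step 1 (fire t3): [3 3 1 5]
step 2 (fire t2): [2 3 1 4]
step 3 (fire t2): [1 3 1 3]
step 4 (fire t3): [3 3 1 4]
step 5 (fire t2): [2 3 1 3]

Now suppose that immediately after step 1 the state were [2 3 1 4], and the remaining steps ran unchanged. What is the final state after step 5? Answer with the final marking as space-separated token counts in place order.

2 3 1 3

state after step 1 := [2 3 1 4]
step 2 (fire t2): [1 3 1 3]
step 3 (fire t2): [1 3 1 3]
step 4 (fire t3): [3 3 1 4]
step 5 (fire t2): [2 3 1 3]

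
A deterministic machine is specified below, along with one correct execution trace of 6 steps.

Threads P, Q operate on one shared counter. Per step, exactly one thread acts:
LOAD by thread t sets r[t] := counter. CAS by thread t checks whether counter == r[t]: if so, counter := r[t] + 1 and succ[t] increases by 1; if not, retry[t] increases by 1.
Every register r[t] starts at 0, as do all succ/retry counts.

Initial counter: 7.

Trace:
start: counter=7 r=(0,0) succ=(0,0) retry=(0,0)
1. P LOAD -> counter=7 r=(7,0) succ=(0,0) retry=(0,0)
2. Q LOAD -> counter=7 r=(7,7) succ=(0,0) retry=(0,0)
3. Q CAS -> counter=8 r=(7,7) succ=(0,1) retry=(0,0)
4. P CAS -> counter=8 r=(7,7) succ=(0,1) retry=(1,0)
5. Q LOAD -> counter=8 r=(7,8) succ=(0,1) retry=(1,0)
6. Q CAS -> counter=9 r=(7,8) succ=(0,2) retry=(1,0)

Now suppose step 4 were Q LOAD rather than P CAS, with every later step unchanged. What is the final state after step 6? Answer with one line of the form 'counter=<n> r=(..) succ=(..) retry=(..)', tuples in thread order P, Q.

(re-executing from step 4 with the substitution; state before step 4: counter=8 r=(7,7) succ=(0,1) retry=(0,0))
4. Q LOAD -> counter=8 r=(7,8) succ=(0,1) retry=(0,0)
5. Q LOAD -> counter=8 r=(7,8) succ=(0,1) retry=(0,0)
6. Q CAS -> counter=9 r=(7,8) succ=(0,2) retry=(0,0)

counter=9 r=(7,8) succ=(0,2) retry=(0,0)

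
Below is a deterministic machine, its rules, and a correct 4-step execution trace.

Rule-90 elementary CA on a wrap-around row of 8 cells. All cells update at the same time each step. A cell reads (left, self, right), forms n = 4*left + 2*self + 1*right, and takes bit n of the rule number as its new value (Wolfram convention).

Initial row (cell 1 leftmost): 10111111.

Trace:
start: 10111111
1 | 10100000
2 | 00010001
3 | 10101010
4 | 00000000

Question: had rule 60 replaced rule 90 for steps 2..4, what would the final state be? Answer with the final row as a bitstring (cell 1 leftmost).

11001100

(re-executing steps 2..4 under rule 60; state before step 2: 10100000)
2 | 11110000
3 | 10001000
4 | 11001100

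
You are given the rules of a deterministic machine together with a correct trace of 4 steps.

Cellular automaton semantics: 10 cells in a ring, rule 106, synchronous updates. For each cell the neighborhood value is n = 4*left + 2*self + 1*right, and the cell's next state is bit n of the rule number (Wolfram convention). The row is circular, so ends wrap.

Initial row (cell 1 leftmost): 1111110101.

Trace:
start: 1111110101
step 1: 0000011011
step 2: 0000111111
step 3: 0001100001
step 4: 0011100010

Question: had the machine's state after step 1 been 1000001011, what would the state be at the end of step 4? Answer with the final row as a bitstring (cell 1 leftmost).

0001011001

state after step 1 := 1000001011
step 2: 1000010110
step 3: 0000101111
step 4: 0001011001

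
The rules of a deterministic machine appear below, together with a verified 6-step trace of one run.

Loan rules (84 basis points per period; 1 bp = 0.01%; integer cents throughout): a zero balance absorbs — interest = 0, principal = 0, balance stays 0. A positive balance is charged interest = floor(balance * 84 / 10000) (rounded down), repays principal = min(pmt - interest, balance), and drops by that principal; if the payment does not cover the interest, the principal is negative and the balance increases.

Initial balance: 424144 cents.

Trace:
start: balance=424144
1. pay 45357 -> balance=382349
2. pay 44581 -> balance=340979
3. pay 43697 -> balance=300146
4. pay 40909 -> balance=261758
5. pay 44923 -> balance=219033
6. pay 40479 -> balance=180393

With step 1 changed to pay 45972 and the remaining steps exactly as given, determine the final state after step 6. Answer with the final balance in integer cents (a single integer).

179752

(re-executing from step 1 with the substitution; state before step 1: balance=424144)
1. pay 45972 -> balance=381734
2. pay 44581 -> balance=340359
3. pay 43697 -> balance=299521
4. pay 40909 -> balance=261127
5. pay 44923 -> balance=218397
6. pay 40479 -> balance=179752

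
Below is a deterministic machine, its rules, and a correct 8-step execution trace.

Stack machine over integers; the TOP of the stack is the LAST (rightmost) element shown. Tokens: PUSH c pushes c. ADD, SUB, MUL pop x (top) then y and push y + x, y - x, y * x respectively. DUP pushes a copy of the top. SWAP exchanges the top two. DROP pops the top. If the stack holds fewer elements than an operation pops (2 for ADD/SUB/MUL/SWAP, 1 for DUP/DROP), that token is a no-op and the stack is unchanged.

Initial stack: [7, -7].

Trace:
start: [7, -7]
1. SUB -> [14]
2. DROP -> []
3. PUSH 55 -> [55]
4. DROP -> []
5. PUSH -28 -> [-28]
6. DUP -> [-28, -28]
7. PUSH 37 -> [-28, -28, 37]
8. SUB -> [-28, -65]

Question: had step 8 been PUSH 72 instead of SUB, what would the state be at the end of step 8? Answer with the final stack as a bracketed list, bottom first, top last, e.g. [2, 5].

(re-executing from step 8 with the substitution; state before step 8: [-28, -28, 37])
8. PUSH 72 -> [-28, -28, 37, 72]

[-28, -28, 37, 72]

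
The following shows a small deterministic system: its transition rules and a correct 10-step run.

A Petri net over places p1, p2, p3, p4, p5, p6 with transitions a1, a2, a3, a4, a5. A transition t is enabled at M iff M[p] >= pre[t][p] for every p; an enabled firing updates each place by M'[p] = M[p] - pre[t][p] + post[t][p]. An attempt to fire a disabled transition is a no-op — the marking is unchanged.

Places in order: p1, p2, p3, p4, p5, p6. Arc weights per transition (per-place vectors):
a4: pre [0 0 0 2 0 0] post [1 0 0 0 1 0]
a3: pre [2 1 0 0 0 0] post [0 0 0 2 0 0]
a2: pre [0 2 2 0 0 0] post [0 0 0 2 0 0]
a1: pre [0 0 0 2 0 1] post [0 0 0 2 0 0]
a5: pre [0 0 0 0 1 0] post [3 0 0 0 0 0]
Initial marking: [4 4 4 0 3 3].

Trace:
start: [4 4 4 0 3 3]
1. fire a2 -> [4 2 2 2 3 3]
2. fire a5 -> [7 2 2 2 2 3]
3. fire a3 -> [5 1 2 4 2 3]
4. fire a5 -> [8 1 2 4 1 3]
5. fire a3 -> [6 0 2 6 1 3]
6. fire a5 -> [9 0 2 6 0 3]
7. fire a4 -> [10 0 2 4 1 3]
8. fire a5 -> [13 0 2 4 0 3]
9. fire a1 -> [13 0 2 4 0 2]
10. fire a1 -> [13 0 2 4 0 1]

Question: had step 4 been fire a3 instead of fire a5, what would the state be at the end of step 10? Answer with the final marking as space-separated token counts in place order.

(re-executing from step 4 with the substitution; state before step 4: [5 1 2 4 2 3])
4. fire a3 -> [3 0 2 6 2 3]
5. fire a3 -> [3 0 2 6 2 3]
6. fire a5 -> [6 0 2 6 1 3]
7. fire a4 -> [7 0 2 4 2 3]
8. fire a5 -> [10 0 2 4 1 3]
9. fire a1 -> [10 0 2 4 1 2]
10. fire a1 -> [10 0 2 4 1 1]

10 0 2 4 1 1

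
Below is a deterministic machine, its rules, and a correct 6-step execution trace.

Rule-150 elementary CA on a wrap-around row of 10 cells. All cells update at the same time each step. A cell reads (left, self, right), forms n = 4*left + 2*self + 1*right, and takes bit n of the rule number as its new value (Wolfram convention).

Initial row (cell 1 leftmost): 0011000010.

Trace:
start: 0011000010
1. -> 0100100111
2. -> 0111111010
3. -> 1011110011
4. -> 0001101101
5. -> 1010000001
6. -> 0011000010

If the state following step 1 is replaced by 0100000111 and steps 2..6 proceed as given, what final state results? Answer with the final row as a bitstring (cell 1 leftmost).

state after step 1 := 0100000111
2. -> 0110001010
3. -> 1001011011
4. -> 0111000001
5. -> 0010100011
6. -> 1110110100

1110110100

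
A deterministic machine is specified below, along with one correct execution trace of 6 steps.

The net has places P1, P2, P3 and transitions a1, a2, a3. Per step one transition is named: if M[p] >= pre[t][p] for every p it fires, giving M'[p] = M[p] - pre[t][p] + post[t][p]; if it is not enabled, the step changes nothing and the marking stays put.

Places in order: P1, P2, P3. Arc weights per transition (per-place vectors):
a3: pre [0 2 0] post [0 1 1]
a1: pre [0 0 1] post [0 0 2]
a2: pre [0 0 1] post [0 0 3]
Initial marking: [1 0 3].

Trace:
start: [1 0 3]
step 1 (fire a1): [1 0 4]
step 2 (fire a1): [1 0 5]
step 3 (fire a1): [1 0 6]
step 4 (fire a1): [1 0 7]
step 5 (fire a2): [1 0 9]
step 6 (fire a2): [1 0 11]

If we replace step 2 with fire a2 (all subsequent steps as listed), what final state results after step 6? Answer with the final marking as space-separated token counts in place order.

(re-executing from step 2 with the substitution; state before step 2: [1 0 4])
step 2 (fire a2): [1 0 6]
step 3 (fire a1): [1 0 7]
step 4 (fire a1): [1 0 8]
step 5 (fire a2): [1 0 10]
step 6 (fire a2): [1 0 12]

1 0 12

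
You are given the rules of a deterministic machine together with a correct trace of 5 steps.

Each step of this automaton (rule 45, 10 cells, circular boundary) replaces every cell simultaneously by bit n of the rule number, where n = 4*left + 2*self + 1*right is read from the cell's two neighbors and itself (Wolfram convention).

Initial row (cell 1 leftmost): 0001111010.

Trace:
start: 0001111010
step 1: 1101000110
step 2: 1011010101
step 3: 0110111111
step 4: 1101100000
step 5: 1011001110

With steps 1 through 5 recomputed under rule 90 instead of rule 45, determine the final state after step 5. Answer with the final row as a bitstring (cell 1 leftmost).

(re-executing steps 1..5 under rule 90; state before step 1: 0001111010)
step 1: 0011001001
step 2: 1111110110
step 3: 1000010110
step 4: 0100100110
step 5: 1011011111

1011011111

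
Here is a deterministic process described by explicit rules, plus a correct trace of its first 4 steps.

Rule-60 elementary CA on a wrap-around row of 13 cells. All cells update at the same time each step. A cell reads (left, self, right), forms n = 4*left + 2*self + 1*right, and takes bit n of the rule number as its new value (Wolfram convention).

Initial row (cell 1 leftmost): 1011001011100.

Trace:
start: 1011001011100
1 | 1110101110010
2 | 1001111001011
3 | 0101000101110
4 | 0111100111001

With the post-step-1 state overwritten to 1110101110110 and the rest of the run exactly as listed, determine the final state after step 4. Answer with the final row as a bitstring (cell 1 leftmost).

state after step 1 := 1110101110110
2 | 1001111001101
3 | 0101000101011
4 | 1111100111110

1111100111110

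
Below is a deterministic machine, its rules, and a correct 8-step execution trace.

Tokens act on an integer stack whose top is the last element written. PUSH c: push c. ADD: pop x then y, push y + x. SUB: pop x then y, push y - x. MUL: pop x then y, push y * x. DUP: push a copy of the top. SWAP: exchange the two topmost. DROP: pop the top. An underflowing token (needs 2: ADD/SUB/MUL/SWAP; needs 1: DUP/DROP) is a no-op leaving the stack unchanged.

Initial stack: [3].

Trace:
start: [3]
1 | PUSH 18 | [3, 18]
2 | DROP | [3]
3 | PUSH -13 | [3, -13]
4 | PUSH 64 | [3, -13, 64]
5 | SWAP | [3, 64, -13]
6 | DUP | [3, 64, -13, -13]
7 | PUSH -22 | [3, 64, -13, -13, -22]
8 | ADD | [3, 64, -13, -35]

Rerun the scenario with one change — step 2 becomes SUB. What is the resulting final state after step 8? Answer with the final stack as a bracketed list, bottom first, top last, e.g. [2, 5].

[-15, 64, -13, -35]

(re-executing from step 2 with the substitution; state before step 2: [3, 18])
2 | SUB | [-15]
3 | PUSH -13 | [-15, -13]
4 | PUSH 64 | [-15, -13, 64]
5 | SWAP | [-15, 64, -13]
6 | DUP | [-15, 64, -13, -13]
7 | PUSH -22 | [-15, 64, -13, -13, -22]
8 | ADD | [-15, 64, -13, -35]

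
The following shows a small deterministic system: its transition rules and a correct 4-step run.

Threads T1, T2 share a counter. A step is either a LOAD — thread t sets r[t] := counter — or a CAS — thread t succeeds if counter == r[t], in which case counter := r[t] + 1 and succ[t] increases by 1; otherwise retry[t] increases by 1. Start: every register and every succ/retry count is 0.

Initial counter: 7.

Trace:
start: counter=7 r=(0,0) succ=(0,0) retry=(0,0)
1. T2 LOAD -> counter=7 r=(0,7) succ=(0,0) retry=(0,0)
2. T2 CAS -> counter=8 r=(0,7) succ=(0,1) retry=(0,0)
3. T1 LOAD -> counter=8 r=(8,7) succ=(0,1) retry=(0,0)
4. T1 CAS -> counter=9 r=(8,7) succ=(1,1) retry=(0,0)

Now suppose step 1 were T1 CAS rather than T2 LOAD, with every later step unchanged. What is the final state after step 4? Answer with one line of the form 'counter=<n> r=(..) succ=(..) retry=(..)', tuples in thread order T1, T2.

(re-executing from step 1 with the substitution; state before step 1: counter=7 r=(0,0) succ=(0,0) retry=(0,0))
1. T1 CAS -> counter=7 r=(0,0) succ=(0,0) retry=(1,0)
2. T2 CAS -> counter=7 r=(0,0) succ=(0,0) retry=(1,1)
3. T1 LOAD -> counter=7 r=(7,0) succ=(0,0) retry=(1,1)
4. T1 CAS -> counter=8 r=(7,0) succ=(1,0) retry=(1,1)

counter=8 r=(7,0) succ=(1,0) retry=(1,1)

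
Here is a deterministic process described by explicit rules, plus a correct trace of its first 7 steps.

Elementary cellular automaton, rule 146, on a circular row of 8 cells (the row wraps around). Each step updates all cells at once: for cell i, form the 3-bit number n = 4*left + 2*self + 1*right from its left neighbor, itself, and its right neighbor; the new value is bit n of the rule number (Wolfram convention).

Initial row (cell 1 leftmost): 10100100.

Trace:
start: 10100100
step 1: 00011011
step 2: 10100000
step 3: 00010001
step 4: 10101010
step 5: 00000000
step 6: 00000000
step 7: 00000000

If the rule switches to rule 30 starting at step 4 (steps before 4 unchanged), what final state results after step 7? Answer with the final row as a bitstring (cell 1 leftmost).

(re-executing steps 4..7 under rule 30; state before step 4: 00010001)
step 4: 10111011
step 5: 00100010
step 6: 01110111
step 7: 01000100

01000100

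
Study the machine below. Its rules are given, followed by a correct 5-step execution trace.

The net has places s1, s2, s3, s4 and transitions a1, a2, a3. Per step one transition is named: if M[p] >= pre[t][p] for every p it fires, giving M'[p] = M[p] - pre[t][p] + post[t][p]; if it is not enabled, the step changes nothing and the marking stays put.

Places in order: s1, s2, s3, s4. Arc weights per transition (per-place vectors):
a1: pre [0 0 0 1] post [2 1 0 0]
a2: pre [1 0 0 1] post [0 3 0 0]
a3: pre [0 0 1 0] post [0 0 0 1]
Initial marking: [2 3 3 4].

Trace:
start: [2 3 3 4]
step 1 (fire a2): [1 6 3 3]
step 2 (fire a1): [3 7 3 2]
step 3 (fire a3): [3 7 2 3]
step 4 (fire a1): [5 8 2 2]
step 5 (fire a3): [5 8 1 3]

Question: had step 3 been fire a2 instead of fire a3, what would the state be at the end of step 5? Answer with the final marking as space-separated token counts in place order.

4 11 2 1

(re-executing from step 3 with the substitution; state before step 3: [3 7 3 2])
step 3 (fire a2): [2 10 3 1]
step 4 (fire a1): [4 11 3 0]
step 5 (fire a3): [4 11 2 1]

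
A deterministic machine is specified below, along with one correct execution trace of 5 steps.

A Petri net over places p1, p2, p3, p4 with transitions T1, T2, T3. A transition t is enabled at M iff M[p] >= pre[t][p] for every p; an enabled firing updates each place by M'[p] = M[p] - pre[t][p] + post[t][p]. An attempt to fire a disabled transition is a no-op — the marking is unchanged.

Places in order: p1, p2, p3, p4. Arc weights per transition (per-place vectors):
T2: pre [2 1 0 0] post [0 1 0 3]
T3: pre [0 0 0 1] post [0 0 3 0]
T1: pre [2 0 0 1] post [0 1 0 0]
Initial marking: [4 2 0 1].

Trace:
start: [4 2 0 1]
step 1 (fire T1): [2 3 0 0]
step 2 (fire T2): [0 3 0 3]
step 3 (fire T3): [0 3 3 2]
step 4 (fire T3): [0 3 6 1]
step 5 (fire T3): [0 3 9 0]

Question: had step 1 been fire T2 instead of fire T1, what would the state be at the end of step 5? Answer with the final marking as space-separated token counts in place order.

0 2 9 4

(re-executing from step 1 with the substitution; state before step 1: [4 2 0 1])
step 1 (fire T2): [2 2 0 4]
step 2 (fire T2): [0 2 0 7]
step 3 (fire T3): [0 2 3 6]
step 4 (fire T3): [0 2 6 5]
step 5 (fire T3): [0 2 9 4]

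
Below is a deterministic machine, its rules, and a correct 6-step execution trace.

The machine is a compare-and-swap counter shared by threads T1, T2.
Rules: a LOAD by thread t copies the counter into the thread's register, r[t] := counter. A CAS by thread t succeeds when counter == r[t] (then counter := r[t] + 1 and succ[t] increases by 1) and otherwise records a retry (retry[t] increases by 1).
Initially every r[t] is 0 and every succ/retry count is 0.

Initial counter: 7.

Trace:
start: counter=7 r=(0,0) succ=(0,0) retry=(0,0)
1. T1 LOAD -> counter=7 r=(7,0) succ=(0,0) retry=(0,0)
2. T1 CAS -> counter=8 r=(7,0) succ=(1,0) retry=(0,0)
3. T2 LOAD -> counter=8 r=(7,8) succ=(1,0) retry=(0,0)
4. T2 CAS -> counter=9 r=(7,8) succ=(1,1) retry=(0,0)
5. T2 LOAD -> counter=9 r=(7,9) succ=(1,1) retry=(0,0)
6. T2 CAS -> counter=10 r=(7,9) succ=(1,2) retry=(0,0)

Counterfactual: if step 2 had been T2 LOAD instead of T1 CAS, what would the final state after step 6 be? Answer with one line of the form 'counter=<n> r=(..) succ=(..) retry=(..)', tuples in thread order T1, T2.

counter=9 r=(7,8) succ=(0,2) retry=(0,0)

(re-executing from step 2 with the substitution; state before step 2: counter=7 r=(7,0) succ=(0,0) retry=(0,0))
2. T2 LOAD -> counter=7 r=(7,7) succ=(0,0) retry=(0,0)
3. T2 LOAD -> counter=7 r=(7,7) succ=(0,0) retry=(0,0)
4. T2 CAS -> counter=8 r=(7,7) succ=(0,1) retry=(0,0)
5. T2 LOAD -> counter=8 r=(7,8) succ=(0,1) retry=(0,0)
6. T2 CAS -> counter=9 r=(7,8) succ=(0,2) retry=(0,0)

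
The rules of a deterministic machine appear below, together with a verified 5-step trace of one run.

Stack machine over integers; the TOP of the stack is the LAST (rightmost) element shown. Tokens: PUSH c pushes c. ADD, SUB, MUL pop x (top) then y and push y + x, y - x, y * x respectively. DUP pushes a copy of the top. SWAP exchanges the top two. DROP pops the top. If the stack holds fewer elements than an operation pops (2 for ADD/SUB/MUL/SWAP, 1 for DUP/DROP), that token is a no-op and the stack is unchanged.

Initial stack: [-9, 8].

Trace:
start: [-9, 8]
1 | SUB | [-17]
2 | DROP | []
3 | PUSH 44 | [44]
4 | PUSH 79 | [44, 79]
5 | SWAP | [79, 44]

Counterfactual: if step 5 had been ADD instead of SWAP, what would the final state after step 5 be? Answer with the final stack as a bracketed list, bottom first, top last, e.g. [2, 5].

(re-executing from step 5 with the substitution; state before step 5: [44, 79])
5 | ADD | [123]

[123]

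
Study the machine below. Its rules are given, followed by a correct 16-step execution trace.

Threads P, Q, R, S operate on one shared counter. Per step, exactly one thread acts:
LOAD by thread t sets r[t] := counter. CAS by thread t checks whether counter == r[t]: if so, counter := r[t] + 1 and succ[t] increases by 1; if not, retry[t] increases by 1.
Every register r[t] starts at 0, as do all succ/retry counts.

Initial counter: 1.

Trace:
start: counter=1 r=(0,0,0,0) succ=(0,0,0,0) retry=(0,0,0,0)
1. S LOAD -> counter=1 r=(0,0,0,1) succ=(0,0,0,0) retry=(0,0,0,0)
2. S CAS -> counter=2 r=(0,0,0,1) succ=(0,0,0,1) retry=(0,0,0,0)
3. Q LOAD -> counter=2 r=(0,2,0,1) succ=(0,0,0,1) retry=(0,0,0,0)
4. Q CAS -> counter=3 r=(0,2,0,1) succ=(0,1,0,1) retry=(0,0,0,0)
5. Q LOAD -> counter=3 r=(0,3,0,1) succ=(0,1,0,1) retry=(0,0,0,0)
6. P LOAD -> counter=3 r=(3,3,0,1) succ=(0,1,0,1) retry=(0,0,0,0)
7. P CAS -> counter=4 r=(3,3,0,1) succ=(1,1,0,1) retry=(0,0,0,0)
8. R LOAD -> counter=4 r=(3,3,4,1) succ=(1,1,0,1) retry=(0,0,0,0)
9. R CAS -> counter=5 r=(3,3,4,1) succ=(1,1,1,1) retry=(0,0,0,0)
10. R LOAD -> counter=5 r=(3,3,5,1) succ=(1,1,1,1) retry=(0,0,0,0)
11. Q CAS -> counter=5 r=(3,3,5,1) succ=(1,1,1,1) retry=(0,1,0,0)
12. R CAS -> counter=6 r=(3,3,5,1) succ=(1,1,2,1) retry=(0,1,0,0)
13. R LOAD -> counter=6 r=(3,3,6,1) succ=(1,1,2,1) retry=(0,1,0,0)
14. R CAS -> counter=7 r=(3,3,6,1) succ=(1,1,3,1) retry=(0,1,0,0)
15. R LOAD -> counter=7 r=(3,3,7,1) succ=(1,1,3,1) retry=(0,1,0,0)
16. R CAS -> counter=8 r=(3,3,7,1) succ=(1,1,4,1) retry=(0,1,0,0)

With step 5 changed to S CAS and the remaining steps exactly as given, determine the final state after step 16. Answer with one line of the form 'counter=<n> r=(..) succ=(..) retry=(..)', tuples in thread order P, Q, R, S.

(re-executing from step 5 with the substitution; state before step 5: counter=3 r=(0,2,0,1) succ=(0,1,0,1) retry=(0,0,0,0))
5. S CAS -> counter=3 r=(0,2,0,1) succ=(0,1,0,1) retry=(0,0,0,1)
6. P LOAD -> counter=3 r=(3,2,0,1) succ=(0,1,0,1) retry=(0,0,0,1)
7. P CAS -> counter=4 r=(3,2,0,1) succ=(1,1,0,1) retry=(0,0,0,1)
8. R LOAD -> counter=4 r=(3,2,4,1) succ=(1,1,0,1) retry=(0,0,0,1)
9. R CAS -> counter=5 r=(3,2,4,1) succ=(1,1,1,1) retry=(0,0,0,1)
10. R LOAD -> counter=5 r=(3,2,5,1) succ=(1,1,1,1) retry=(0,0,0,1)
11. Q CAS -> counter=5 r=(3,2,5,1) succ=(1,1,1,1) retry=(0,1,0,1)
12. R CAS -> counter=6 r=(3,2,5,1) succ=(1,1,2,1) retry=(0,1,0,1)
13. R LOAD -> counter=6 r=(3,2,6,1) succ=(1,1,2,1) retry=(0,1,0,1)
14. R CAS -> counter=7 r=(3,2,6,1) succ=(1,1,3,1) retry=(0,1,0,1)
15. R LOAD -> counter=7 r=(3,2,7,1) succ=(1,1,3,1) retry=(0,1,0,1)
16. R CAS -> counter=8 r=(3,2,7,1) succ=(1,1,4,1) retry=(0,1,0,1)

counter=8 r=(3,2,7,1) succ=(1,1,4,1) retry=(0,1,0,1)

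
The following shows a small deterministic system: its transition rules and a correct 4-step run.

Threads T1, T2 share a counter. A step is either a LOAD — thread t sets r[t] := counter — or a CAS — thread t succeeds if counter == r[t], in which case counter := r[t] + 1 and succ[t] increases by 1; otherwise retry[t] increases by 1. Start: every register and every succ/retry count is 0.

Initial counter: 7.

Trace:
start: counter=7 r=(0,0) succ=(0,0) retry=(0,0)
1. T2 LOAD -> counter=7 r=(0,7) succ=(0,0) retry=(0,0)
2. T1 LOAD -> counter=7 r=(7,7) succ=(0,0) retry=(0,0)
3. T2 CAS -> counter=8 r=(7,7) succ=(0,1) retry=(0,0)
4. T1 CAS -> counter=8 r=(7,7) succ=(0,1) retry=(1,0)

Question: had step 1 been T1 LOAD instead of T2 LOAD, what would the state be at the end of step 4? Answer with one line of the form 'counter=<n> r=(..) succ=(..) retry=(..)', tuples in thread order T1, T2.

(re-executing from step 1 with the substitution; state before step 1: counter=7 r=(0,0) succ=(0,0) retry=(0,0))
1. T1 LOAD -> counter=7 r=(7,0) succ=(0,0) retry=(0,0)
2. T1 LOAD -> counter=7 r=(7,0) succ=(0,0) retry=(0,0)
3. T2 CAS -> counter=7 r=(7,0) succ=(0,0) retry=(0,1)
4. T1 CAS -> counter=8 r=(7,0) succ=(1,0) retry=(0,1)

counter=8 r=(7,0) succ=(1,0) retry=(0,1)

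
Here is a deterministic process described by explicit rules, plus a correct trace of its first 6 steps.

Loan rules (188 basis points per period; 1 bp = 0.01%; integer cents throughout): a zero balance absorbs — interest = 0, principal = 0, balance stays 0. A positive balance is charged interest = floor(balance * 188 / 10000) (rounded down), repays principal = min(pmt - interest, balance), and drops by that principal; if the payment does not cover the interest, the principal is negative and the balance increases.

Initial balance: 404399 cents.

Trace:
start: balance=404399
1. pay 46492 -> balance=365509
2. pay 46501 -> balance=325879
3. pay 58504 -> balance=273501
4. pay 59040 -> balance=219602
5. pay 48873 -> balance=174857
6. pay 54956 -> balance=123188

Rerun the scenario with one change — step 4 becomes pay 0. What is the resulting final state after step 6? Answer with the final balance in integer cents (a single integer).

(re-executing from step 4 with the substitution; state before step 4: balance=273501)
4. pay 0 -> balance=278642
5. pay 48873 -> balance=235007
6. pay 54956 -> balance=184469

184469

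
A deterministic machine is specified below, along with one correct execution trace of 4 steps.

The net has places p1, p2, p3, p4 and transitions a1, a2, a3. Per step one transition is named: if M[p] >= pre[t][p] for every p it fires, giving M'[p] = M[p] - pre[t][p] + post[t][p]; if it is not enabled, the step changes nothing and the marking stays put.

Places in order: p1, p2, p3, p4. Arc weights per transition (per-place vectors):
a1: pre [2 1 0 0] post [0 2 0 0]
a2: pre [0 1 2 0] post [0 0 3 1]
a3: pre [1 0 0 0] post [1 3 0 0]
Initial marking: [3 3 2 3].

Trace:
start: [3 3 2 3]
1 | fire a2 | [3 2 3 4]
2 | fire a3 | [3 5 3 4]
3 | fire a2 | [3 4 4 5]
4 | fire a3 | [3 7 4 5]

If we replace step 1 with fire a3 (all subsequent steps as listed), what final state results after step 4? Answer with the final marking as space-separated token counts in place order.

(re-executing from step 1 with the substitution; state before step 1: [3 3 2 3])
1 | fire a3 | [3 6 2 3]
2 | fire a3 | [3 9 2 3]
3 | fire a2 | [3 8 3 4]
4 | fire a3 | [3 11 3 4]

3 11 3 4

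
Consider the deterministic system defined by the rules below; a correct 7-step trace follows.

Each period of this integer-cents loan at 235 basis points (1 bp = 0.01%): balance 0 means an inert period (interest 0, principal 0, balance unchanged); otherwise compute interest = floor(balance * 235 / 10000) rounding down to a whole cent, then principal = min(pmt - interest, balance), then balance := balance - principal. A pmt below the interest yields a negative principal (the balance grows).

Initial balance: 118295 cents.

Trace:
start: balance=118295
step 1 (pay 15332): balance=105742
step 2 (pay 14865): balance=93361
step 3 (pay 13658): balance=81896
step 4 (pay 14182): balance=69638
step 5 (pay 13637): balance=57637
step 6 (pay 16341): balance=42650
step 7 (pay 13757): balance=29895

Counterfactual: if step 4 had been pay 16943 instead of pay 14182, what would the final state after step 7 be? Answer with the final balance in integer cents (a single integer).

(re-executing from step 4 with the substitution; state before step 4: balance=81896)
step 4 (pay 16943): balance=66877
step 5 (pay 13637): balance=54811
step 6 (pay 16341): balance=39758
step 7 (pay 13757): balance=26935

26935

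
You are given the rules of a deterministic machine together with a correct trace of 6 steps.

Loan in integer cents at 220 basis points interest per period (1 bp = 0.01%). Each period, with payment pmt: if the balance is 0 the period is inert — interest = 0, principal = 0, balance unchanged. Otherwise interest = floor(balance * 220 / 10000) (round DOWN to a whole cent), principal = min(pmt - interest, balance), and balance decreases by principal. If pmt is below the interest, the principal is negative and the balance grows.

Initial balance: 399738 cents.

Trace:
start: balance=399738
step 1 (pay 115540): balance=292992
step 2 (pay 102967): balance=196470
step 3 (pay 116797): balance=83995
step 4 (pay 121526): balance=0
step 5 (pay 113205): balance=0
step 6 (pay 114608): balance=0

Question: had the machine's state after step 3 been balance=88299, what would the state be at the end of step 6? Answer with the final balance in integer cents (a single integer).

0

state after step 3 := balance=88299
step 4 (pay 121526): balance=0
step 5 (pay 113205): balance=0
step 6 (pay 114608): balance=0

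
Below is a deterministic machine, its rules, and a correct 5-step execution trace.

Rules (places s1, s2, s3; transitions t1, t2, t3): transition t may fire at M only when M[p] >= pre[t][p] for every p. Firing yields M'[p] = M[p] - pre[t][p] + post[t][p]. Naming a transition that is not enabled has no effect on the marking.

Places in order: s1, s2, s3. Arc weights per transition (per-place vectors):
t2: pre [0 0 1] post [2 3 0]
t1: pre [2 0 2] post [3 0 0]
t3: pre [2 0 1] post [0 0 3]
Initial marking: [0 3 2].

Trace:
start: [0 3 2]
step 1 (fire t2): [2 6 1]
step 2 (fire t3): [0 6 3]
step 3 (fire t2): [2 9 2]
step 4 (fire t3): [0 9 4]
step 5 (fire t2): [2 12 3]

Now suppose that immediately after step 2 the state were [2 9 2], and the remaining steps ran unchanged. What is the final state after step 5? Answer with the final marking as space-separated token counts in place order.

state after step 2 := [2 9 2]
step 3 (fire t2): [4 12 1]
step 4 (fire t3): [2 12 3]
step 5 (fire t2): [4 15 2]

4 15 2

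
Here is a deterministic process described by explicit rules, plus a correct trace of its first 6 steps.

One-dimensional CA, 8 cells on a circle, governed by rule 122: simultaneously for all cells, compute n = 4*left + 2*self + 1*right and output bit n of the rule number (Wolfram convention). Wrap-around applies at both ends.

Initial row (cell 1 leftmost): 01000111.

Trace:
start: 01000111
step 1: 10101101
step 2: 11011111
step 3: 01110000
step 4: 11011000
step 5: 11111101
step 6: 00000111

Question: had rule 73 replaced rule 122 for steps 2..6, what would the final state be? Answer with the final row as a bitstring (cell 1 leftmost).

(re-executing steps 2..6 under rule 73; state before step 2: 10101101)
step 2: 10001101
step 3: 10101101
step 4: 10001101
step 5: 10101101
step 6: 10001101

10001101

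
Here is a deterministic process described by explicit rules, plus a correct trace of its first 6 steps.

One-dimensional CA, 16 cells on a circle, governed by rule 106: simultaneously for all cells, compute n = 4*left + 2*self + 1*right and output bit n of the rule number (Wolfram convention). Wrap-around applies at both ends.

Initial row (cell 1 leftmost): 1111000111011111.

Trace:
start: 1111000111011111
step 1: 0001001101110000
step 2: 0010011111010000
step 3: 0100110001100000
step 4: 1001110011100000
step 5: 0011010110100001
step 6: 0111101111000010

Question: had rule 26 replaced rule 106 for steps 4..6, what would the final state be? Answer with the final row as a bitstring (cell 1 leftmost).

(re-executing steps 4..6 under rule 26; state before step 4: 0100110001100000)
step 4: 1011101011010000
step 5: 0010000010001001
step 6: 1101000101010110

1101000101010110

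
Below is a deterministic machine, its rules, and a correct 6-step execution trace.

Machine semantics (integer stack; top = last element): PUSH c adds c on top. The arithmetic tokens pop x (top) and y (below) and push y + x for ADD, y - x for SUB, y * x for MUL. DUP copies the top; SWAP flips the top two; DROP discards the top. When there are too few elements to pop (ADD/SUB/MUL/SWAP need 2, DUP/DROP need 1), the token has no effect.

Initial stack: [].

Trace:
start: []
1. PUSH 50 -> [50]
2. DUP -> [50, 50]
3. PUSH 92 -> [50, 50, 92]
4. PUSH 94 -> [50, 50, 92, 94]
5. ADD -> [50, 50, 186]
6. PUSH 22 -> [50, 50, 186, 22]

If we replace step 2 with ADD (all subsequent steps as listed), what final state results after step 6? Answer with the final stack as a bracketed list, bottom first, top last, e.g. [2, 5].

[50, 186, 22]

(re-executing from step 2 with the substitution; state before step 2: [50])
2. ADD -> [50]
3. PUSH 92 -> [50, 92]
4. PUSH 94 -> [50, 92, 94]
5. ADD -> [50, 186]
6. PUSH 22 -> [50, 186, 22]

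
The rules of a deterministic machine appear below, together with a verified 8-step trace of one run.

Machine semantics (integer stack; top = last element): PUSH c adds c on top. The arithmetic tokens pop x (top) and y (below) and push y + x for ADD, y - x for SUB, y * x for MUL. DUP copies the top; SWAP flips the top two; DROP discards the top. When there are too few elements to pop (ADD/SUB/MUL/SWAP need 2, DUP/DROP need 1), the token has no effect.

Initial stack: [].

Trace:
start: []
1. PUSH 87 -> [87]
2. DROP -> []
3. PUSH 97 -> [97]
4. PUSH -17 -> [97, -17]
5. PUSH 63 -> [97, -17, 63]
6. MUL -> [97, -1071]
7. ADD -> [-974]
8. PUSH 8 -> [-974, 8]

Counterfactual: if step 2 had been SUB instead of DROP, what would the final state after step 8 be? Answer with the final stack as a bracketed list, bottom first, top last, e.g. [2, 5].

(re-executing from step 2 with the substitution; state before step 2: [87])
2. SUB -> [87]
3. PUSH 97 -> [87, 97]
4. PUSH -17 -> [87, 97, -17]
5. PUSH 63 -> [87, 97, -17, 63]
6. MUL -> [87, 97, -1071]
7. ADD -> [87, -974]
8. PUSH 8 -> [87, -974, 8]

[87, -974, 8]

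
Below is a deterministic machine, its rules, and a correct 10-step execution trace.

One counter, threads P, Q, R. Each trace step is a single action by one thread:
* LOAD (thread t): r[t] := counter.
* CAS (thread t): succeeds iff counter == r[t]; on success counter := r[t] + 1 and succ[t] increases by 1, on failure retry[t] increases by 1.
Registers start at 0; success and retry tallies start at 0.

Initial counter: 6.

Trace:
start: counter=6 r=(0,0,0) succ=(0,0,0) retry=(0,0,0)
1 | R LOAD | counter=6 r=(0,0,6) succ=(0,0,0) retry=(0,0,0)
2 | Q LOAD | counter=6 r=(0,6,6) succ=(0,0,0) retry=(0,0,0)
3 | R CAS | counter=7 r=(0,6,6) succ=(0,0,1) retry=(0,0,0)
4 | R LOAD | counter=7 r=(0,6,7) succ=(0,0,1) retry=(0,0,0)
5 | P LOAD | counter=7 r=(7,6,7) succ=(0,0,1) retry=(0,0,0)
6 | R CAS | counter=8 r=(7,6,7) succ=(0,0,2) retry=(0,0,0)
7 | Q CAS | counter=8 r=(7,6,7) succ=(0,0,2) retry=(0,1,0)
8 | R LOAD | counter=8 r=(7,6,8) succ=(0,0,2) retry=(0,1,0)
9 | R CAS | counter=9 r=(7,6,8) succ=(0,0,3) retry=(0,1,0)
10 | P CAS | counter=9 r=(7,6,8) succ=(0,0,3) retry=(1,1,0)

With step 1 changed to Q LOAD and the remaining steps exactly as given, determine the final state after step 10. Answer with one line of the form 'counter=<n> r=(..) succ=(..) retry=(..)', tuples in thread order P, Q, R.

counter=8 r=(6,6,7) succ=(0,0,2) retry=(1,1,1)

(re-executing from step 1 with the substitution; state before step 1: counter=6 r=(0,0,0) succ=(0,0,0) retry=(0,0,0))
1 | Q LOAD | counter=6 r=(0,6,0) succ=(0,0,0) retry=(0,0,0)
2 | Q LOAD | counter=6 r=(0,6,0) succ=(0,0,0) retry=(0,0,0)
3 | R CAS | counter=6 r=(0,6,0) succ=(0,0,0) retry=(0,0,1)
4 | R LOAD | counter=6 r=(0,6,6) succ=(0,0,0) retry=(0,0,1)
5 | P LOAD | counter=6 r=(6,6,6) succ=(0,0,0) retry=(0,0,1)
6 | R CAS | counter=7 r=(6,6,6) succ=(0,0,1) retry=(0,0,1)
7 | Q CAS | counter=7 r=(6,6,6) succ=(0,0,1) retry=(0,1,1)
8 | R LOAD | counter=7 r=(6,6,7) succ=(0,0,1) retry=(0,1,1)
9 | R CAS | counter=8 r=(6,6,7) succ=(0,0,2) retry=(0,1,1)
10 | P CAS | counter=8 r=(6,6,7) succ=(0,0,2) retry=(1,1,1)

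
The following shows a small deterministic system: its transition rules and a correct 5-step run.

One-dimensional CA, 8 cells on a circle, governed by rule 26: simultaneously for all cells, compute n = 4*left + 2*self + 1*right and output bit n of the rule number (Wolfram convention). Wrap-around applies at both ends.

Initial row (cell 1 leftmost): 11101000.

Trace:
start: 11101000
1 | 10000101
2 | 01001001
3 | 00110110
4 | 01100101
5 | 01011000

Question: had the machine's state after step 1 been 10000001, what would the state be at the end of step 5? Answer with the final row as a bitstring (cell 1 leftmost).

00010000

state after step 1 := 10000001
2 | 01000011
3 | 00100110
4 | 01011101
5 | 00010000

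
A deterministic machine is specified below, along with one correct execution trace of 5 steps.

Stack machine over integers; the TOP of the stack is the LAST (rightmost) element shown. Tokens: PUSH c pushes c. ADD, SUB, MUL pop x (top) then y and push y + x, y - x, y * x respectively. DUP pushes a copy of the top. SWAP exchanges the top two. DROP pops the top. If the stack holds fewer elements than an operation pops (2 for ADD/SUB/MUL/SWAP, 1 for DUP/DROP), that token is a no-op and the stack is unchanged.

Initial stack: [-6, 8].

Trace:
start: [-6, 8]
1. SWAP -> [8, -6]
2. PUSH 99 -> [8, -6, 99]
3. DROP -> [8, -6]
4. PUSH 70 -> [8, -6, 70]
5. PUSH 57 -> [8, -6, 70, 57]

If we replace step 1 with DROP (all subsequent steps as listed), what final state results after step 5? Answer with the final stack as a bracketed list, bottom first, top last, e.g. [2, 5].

[-6, 70, 57]

(re-executing from step 1 with the substitution; state before step 1: [-6, 8])
1. DROP -> [-6]
2. PUSH 99 -> [-6, 99]
3. DROP -> [-6]
4. PUSH 70 -> [-6, 70]
5. PUSH 57 -> [-6, 70, 57]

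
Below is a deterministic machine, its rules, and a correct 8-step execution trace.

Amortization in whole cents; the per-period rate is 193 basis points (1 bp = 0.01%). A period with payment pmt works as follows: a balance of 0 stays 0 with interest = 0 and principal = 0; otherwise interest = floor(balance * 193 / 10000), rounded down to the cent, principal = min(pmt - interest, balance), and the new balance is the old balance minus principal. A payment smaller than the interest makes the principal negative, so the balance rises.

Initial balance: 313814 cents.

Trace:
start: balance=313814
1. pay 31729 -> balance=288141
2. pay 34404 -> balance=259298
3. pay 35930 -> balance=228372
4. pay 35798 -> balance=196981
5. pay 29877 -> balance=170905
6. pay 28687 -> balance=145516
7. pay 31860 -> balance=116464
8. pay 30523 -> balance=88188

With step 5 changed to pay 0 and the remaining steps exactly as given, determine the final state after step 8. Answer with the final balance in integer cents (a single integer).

119829

(re-executing from step 5 with the substitution; state before step 5: balance=196981)
5. pay 0 -> balance=200782
6. pay 28687 -> balance=175970
7. pay 31860 -> balance=147506
8. pay 30523 -> balance=119829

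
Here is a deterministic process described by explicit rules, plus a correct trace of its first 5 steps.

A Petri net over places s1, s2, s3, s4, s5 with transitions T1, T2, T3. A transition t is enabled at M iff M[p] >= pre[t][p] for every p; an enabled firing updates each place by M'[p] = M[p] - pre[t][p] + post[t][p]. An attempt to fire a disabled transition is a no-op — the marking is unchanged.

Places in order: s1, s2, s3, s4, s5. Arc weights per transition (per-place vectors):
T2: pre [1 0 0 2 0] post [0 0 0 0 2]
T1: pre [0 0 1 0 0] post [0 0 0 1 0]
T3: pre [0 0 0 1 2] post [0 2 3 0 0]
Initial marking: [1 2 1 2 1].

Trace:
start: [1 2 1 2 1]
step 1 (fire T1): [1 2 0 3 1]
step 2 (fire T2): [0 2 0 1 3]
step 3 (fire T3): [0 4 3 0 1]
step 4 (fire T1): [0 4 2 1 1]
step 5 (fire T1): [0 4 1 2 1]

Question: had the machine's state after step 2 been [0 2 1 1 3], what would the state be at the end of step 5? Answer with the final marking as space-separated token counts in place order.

state after step 2 := [0 2 1 1 3]
step 3 (fire T3): [0 4 4 0 1]
step 4 (fire T1): [0 4 3 1 1]
step 5 (fire T1): [0 4 2 2 1]

0 4 2 2 1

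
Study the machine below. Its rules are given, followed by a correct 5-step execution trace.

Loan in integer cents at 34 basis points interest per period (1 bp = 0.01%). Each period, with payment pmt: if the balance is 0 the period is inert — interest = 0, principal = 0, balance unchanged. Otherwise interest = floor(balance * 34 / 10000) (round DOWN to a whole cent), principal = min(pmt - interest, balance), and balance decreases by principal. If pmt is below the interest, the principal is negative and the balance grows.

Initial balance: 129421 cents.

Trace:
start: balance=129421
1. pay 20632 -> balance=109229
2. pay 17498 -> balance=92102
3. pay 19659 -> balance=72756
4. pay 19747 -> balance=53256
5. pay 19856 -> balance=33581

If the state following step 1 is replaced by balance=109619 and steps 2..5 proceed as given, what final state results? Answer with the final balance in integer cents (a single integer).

33975

state after step 1 := balance=109619
2. pay 17498 -> balance=92493
3. pay 19659 -> balance=73148
4. pay 19747 -> balance=53649
5. pay 19856 -> balance=33975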